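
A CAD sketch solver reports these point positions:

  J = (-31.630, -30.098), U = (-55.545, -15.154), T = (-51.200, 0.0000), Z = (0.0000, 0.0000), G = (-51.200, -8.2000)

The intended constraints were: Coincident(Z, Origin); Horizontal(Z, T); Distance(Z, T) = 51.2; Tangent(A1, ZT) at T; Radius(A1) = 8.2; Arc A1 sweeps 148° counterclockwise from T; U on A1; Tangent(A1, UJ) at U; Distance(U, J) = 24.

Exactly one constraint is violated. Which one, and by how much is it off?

Distance(U, J) = 24 — off by 4.20.

Z = (0.00, 0.00) ✓; Z.y = 0.00, T.y = 0.00 ✓; |ZT| = 51.20 ✓; ∠(GT, TZ) = 90.00° ✓; |GT| = 8.200 ✓; bearing(G→U) − bearing(G→T) = 148.0° ✓; |GU| = 8.200 ✓; ∠(GU, UJ) = 90.00° ✓; |UJ| = 28.20 ✗.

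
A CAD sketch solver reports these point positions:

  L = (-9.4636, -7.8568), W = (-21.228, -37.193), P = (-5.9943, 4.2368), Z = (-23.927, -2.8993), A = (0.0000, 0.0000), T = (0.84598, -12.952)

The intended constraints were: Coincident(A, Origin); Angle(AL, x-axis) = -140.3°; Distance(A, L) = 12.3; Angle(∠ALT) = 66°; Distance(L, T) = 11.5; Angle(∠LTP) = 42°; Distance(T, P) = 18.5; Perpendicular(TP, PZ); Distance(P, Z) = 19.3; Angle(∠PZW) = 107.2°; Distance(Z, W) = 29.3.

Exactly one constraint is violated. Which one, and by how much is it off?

Distance(Z, W) = 29.3 — off by 5.10.

A = (0.00, 0.00) ✓; AL at -140.3° ✓; |AL| = 12.30 ✓; ∠ALT = 66.00° ✓; |LT| = 11.50 ✓; ∠LTP = 42.00° ✓; |TP| = 18.50 ✓; ∠(TP, PZ) = 90.00° ✓; |PZ| = 19.30 ✓; ∠PZW = 107.2° ✓; |ZW| = 34.40 ✗.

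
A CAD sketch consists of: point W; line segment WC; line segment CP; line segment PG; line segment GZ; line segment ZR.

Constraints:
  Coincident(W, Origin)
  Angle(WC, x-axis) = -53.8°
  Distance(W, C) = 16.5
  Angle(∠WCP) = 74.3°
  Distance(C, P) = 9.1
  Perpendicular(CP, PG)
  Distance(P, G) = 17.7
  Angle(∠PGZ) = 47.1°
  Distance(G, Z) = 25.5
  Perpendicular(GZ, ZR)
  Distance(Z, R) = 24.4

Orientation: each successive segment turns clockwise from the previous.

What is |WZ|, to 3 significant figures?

20.9

The perpendicularity gives PG at right angles to CP, so PG runs at 110°; with |PG| = 17.7, G = (-4.98, 0.0774). ∠PGZ = 47.1° gives GZ at -22.4° from the x-axis; with |GZ| = 25.5, Z = (18.6, -9.64). Then |WZ| = |Z − W| = 20.9.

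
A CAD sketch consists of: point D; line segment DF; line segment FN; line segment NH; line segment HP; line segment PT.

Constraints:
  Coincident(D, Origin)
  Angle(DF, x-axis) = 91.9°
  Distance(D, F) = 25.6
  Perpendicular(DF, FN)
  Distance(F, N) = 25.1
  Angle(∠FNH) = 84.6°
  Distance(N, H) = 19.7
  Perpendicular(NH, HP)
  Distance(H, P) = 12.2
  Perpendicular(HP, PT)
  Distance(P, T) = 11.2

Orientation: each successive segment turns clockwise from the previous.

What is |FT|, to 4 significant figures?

14.19

NH ⟂ HP, so HP runs at 176.5°; with |HP| = 12.2, P = (10.86, 7.500). The perpendicularity gives PT at right angles to HP, so PT runs at 86.50°; with |PT| = 11.2, T = (11.54, 18.68). Then |FT| = |T − F| = 14.19.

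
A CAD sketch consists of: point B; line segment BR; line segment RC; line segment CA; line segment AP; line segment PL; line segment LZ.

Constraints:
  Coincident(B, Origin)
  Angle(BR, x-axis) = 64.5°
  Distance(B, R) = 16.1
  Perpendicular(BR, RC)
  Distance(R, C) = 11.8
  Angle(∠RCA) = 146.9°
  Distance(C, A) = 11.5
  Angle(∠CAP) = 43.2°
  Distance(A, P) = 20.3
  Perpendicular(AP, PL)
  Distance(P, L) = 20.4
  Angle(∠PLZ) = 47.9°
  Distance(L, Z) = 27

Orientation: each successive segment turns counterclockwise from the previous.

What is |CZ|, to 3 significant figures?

9.85

B is at the origin; BR runs at 64.5° with length 16.1, so R = (6.93, 14.5). BR is perpendicular to RC, so RC runs at 154°; with |RC| = 11.8, C = (-3.72, 19.6). ∠RCA = 146.9° gives CA at -172° from the x-axis; with |CA| = 11.5, A = (-15.1, 18.1). ∠CAP = 43.2° gives AP at -35.6° from the x-axis; with |AP| = 20.3, P = (1.39, 6.27). The perpendicularity gives PL at right angles to AP, so PL runs at 54.4°; with |PL| = 20.4, L = (13.3, 22.9). ∠PLZ = 47.9° gives LZ at -174° from the x-axis; with |LZ| = 27.0, Z = (-13.6, 19.8). Then |CZ| = |Z − C| = 9.85.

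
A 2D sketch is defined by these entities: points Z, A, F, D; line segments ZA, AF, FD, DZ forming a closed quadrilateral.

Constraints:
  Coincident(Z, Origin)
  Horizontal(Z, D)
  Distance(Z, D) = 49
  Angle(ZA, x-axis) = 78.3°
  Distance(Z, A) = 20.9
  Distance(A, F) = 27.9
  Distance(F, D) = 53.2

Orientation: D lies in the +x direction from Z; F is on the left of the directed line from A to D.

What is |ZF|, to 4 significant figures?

48.03

Checks: |AF| = 27.90 ✓; |FD| = 53.20 ✓.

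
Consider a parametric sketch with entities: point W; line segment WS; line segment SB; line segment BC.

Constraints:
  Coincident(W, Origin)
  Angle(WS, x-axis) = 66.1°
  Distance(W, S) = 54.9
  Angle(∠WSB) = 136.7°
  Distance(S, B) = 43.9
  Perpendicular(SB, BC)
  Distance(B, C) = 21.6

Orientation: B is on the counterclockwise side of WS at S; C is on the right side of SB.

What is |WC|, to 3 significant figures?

103

W is at the origin; WS runs at 66.1° with length 54.9, so S = 54.9·(cos 66.1°, sin 66.1°) = (22.2, 50.2). ∠WSB = 136.7°, so SB runs at 66.1° + (180° − 136.7°) = 109° from the x-axis; with |SB| = 43.9, B = S + 43.9·(cos 109°, sin 109°) = (7.66, 91.6). SB ⟂ BC; with |BC| = 21.6 on the right of SB, C = B + 21.6·(0.943, 0.332) = (28.0, 98.8). Then |WC| = |C − W| = 103.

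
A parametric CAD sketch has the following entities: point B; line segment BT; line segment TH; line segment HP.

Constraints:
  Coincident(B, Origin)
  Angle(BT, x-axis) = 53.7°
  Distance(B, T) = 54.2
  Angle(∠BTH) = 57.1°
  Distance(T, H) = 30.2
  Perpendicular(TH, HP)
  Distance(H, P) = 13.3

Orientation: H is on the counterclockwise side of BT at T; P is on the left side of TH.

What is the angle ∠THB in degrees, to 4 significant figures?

89.04°

B is at the origin; BT runs at 53.7° with length 54.2, so T = 54.2·(cos 53.7°, sin 53.7°) = (32.09, 43.68). ∠BTH = 57.1°, so TH runs at 53.7° + (180° − 57.1°) = 176.6° from the x-axis; with |TH| = 30.2, H = T + 30.2·(cos 176.6°, sin 176.6°) = (1.940, 45.47). Then cos ∠THB = HT·HB / (|HT||HB|), giving 89.04°.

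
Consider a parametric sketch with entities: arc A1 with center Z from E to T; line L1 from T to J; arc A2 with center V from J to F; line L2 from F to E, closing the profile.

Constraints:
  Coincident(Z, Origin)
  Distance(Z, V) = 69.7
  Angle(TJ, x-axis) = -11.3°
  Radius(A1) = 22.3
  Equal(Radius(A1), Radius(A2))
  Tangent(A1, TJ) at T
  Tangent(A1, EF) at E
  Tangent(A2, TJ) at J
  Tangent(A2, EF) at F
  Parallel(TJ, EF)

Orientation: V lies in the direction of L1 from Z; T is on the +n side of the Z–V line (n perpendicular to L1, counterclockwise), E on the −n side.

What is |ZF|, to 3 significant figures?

73.2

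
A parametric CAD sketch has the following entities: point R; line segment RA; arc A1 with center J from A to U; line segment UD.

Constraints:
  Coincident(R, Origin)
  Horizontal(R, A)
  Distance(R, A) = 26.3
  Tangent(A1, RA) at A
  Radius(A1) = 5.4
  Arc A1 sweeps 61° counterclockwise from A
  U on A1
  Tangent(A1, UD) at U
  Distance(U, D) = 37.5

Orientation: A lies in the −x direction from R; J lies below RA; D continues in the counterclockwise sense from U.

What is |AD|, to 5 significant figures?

42.314

R is at the origin; R and A share the same y with |RA| = 26.3 and A on the −x side, so A = (-26.300, 0.0000). The tangent condition forces JA to be normal to RA, so J = A + (0, -5.4) = (-26.300, -5.4000). On A1, A sits at bearing 90° from J; a 61° counterclockwise sweep puts U at bearing 151°, so U = J + 5.4·(cos 151°, sin 151°) = (-31.023, -2.7820). The tangent condition forces JU to be normal to UD, so UD runs along (−sin 151°, cos 151°); with |UD| = 37.5, D = (-49.203, -35.580). Then |AD| = |D − A| = 42.314.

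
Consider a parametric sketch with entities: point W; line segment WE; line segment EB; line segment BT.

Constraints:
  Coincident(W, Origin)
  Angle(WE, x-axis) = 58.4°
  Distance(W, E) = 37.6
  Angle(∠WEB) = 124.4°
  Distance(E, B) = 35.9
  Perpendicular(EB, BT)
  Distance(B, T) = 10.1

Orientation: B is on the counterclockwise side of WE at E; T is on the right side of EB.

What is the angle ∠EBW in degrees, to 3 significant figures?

28.5°

W is at the origin; WE runs at 58.4° with length 37.6, so E = 37.6·(cos 58.4°, sin 58.4°) = (19.7, 32.0). ∠WEB = 124.4°, so EB runs at 58.4° + (180° − 124.4°) = 114° from the x-axis; with |EB| = 35.9, B = E + 35.9·(cos 114°, sin 114°) = (5.10, 64.8). Then cos ∠EBW = BE·BW / (|BE||BW|), giving 28.5°.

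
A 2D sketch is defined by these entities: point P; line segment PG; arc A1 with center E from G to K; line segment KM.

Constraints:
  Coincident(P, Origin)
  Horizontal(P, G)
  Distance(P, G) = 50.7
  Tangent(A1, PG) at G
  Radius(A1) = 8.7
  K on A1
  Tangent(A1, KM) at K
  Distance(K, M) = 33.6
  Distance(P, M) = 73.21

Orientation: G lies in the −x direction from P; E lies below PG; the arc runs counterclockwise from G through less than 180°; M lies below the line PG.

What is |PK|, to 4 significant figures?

60.02

Checks: |EK| = 8.700 ✓; ∠(EK, KM) = 90.00° ✓; |KM| = 33.60 ✓; |PM| = 73.21 ✓.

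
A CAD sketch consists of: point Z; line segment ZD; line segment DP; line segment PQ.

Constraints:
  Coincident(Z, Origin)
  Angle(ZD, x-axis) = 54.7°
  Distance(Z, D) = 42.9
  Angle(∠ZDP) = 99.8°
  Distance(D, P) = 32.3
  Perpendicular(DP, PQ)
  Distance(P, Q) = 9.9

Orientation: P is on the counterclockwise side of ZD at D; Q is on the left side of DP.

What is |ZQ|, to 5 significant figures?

51.151

∠ZDP = 99.8°, so DP runs at 54.7° + (180° − 99.8°) = 134.90° from the x-axis; with |DP| = 32.3, P = D + 32.3·(cos 134.90°, sin 134.90°) = (1.9904, 57.892). DP ⟂ PQ; with |PQ| = 9.9 on the left of DP, Q = P + 9.9·(-0.70834, -0.70587) = (-5.0221, 50.904). Then |ZQ| = |Q − Z| = 51.151.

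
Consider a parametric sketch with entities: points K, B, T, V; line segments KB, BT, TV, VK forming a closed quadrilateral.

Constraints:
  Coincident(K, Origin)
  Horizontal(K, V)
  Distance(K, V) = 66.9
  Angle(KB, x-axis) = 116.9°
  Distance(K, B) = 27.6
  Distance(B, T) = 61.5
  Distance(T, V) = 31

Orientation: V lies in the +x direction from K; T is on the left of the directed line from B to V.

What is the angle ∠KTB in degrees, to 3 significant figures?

26.7°

Checks: |BT| = 61.50 ✓; |TV| = 31.00 ✓.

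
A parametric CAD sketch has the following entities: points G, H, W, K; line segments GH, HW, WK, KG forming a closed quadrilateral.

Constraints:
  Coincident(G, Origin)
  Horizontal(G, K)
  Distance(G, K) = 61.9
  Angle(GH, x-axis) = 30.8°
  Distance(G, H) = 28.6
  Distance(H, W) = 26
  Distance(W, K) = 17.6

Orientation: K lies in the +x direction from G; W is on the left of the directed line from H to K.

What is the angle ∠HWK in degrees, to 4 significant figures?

132.9°

G is at the origin; GK is horizontal with |GK| = 61.9 and K in +x, so K = (61.9, 0). GH runs at 30.8° with |GH| = 28.6, so H = (24.57, 14.64). W is determined by |HW| = 26.0 and |WK| = 17.6 together: it lies at the intersection of circle(H, 26.0) and circle(K, 17.6). With |HK| = 40.10, the foot of the radical line on HK is 24.62 from H and the perpendicular offset is √(26.0² − 24.62²) = 8.364. Taking the left-of-HK solution: W = (50.54, 13.44).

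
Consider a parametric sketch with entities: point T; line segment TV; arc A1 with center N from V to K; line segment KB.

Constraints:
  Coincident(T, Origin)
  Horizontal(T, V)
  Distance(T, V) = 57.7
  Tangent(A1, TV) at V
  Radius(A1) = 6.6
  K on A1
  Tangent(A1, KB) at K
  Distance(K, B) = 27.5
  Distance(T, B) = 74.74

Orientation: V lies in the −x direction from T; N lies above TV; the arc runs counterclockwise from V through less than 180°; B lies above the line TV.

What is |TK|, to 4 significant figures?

53.11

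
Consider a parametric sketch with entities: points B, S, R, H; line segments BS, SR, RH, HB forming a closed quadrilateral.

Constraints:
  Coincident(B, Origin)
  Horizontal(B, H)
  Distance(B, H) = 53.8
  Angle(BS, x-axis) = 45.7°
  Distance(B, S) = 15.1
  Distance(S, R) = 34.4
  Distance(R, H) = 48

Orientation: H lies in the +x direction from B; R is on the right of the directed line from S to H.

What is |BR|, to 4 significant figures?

26.43

B is at the origin; BH is horizontal with |BH| = 53.8 and H in +x, so H = (53.8, 0). BS runs at 45.7° with |BS| = 15.1, so S = (10.55, 10.81). R is determined by |SR| = 34.4 and |RH| = 48.0 together: it lies at the intersection of circle(S, 34.4) and circle(H, 48.0). With |SH| = 44.58, the foot of the radical line on SH is 9.724 from S and the perpendicular offset is √(34.4² − 9.724²) = 33.00. Taking the right-of-SH solution: R = (11.98, -23.56).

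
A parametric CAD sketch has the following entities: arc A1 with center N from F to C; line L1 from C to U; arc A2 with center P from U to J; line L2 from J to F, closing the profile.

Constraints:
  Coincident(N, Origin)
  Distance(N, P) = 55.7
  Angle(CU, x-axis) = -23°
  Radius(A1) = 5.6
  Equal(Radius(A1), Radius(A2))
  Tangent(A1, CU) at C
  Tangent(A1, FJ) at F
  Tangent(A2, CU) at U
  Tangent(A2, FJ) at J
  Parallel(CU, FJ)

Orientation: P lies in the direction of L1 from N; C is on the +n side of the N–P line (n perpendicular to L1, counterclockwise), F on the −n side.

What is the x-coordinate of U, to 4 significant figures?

53.46

The slot axis is L1's direction at -23.0°, so u = (cos -23.0°, sin -23.0°) = (0.9205, -0.3907) and n = (−sin -23.0°, cos -23.0°) = (0.3907, 0.9205). N is at the origin and P lies 55.7 along u from N, so P = 55.7·u = (51.27, -21.76). Tangency of A1 to both parallel lines with radius 5.6 puts C and F at N ± 5.6·n: C = (2.188, 5.155), F = (-2.188, -5.155). Equal radii place U and J the same way about P: U = P + 5.6·n = (53.46, -16.61), J = P − 5.6·n = (49.08, -26.92). So U.x = 53.46.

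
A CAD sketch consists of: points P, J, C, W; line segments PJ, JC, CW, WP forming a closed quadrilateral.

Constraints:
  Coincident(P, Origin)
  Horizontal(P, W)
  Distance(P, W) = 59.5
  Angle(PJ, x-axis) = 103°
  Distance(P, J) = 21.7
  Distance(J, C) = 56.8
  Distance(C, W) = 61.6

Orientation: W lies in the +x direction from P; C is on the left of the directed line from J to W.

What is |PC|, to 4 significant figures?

69.48

Checks: P = (0.00, 0.00) ✓; |JC| = 56.80 ✓; |CW| = 61.60 ✓.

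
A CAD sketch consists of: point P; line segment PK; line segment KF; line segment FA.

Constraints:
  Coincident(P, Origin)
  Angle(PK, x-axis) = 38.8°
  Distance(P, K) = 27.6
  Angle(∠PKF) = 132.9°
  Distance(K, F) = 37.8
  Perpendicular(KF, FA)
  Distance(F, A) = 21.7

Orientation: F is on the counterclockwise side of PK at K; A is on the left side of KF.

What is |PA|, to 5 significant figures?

56.607

P is at the origin; PK runs at 38.8° with length 27.6, so K = 27.6·(cos 38.8°, sin 38.8°) = (21.510, 17.294). ∠PKF = 132.9°, so KF runs at 38.8° + (180° − 132.9°) = 85.900° from the x-axis; with |KF| = 37.8, F = K + 37.8·(cos 85.900°, sin 85.900°) = (24.212, 54.998). KF ⟂ FA; with |FA| = 21.7 on the left of KF, A = F + 21.7·(-0.99744, 0.071497) = (2.5679, 56.549). Then |PA| = |A − P| = 56.607.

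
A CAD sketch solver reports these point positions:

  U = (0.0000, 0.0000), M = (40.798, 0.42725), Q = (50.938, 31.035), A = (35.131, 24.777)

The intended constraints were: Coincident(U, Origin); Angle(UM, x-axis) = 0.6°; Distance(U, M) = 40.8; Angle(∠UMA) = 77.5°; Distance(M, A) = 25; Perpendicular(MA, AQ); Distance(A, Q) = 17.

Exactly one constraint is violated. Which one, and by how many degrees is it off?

Perpendicular(MA, AQ) — off by 8.50°.

U = (0.00, 0.00) ✓; UM at 0.6000° ✓; |UM| = 40.80 ✓; ∠UMA = 77.50° ✓; |MA| = 25.00 ✓; ∠(MA, AQ) = 81.50° ✗; |AQ| = 17.00 ✓.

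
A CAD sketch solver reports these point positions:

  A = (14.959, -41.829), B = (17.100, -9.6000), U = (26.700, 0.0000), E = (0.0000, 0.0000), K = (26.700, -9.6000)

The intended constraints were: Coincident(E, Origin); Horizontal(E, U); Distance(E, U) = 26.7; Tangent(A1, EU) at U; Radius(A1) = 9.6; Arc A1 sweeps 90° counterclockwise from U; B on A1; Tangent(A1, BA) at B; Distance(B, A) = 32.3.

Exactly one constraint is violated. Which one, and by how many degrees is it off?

Tangent(A1, BA) at B — off by 3.80°.

E = (0.00, 0.00) ✓; E.y = 0.00, U.y = 0.00 ✓; |EU| = 26.70 ✓; ∠(KU, UE) = 90.00° ✓; |KU| = 9.600 ✓; bearing(K→B) − bearing(K→U) = 90.00° ✓; |KB| = 9.600 ✓; ∠(KB, BA) = 93.80° ✗; |BA| = 32.30 ✓.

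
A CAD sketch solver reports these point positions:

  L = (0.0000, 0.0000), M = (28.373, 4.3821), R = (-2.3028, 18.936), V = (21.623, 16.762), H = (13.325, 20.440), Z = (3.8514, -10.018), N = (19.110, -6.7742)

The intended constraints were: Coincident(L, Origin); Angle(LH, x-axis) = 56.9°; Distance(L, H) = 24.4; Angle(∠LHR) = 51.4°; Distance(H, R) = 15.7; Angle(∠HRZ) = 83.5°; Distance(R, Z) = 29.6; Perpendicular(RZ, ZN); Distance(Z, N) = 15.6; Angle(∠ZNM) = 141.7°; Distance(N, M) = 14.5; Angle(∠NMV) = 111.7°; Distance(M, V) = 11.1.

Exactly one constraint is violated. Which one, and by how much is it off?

Distance(M, V) = 11.1 — off by 3.00.

L = (0.00, 0.00) ✓; LH at 56.90° ✓; |LH| = 24.40 ✓; ∠LHR = 51.40° ✓; |HR| = 15.70 ✓; ∠HRZ = 83.50° ✓; |RZ| = 29.60 ✓; ∠(RZ, ZN) = 90.00° ✓; |ZN| = 15.60 ✓; ∠ZNM = 141.7° ✓; |NM| = 14.50 ✓; ∠NMV = 111.7° ✓; |MV| = 14.10 ✗.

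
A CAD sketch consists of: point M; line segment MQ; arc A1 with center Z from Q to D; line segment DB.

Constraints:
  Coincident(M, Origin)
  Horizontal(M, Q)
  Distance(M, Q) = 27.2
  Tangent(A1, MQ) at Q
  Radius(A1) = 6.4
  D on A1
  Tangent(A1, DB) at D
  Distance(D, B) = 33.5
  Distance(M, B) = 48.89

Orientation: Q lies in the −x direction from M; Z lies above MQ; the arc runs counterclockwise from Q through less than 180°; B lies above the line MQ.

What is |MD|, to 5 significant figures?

22.269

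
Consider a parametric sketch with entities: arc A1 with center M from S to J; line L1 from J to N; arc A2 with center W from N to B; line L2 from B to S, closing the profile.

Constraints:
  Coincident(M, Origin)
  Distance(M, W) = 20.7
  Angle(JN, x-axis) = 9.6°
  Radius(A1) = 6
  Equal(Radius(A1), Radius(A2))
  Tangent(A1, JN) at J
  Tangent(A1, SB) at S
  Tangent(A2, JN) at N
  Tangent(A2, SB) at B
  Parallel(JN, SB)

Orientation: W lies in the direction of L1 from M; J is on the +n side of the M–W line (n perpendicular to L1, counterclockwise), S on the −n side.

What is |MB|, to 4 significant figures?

21.55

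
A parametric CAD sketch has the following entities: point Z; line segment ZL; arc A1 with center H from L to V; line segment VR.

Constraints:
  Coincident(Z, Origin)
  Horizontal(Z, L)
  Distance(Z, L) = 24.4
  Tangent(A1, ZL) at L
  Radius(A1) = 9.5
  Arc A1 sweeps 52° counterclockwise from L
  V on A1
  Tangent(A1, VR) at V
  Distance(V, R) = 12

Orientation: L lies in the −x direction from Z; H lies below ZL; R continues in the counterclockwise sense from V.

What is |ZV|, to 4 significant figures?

32.09

Z is at the origin; ZL is horizontal with |ZL| = 24.4 and L on the −x side, so L = (-24.40, 0.000). Tangency of A1 to ZL means the radius HL is perpendicular to ZL, so H = L + (0, -9.5) = (-24.40, -9.500). On A1, L sits at bearing 90° from H; a 52° counterclockwise sweep puts V at bearing 142°, so V = H + 9.5·(cos 142°, sin 142°) = (-31.89, -3.651). Then |ZV| = |V − Z| = 32.09.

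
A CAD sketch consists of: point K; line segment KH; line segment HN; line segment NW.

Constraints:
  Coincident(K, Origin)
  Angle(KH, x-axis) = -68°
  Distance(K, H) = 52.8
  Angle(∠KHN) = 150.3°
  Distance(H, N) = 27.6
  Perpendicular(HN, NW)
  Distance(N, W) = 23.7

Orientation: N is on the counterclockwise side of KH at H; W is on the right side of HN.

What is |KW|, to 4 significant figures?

88.79

K is at the origin; KH runs at -68.0° with length 52.8, so H = 52.8·(cos -68.0°, sin -68.0°) = (19.78, -48.96). ∠KHN = 150.3°, so HN runs at -68.0° + (180° − 150.3°) = -38.30° from the x-axis; with |HN| = 27.6, N = H + 27.6·(cos -38.30°, sin -38.30°) = (41.44, -66.06). The perpendicularity gives NW at right angles to HN; with |NW| = 23.7 on the right of HN, W = N + 23.7·(-0.6198, -0.7848) = (26.75, -84.66). Then |KW| = |W − K| = 88.79.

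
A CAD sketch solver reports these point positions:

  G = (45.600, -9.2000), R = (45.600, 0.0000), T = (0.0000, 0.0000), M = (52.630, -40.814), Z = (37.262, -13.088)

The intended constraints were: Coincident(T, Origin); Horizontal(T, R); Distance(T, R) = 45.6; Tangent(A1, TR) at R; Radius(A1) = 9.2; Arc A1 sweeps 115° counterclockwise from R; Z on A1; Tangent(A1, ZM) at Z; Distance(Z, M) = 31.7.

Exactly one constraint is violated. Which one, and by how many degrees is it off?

Tangent(A1, ZM) at Z — off by 4.00°.

T = (0.00, 0.00) ✓; T.y = 0.00, R.y = 0.00 ✓; |TR| = 45.60 ✓; ∠(GR, RT) = 90.00° ✓; |GR| = 9.200 ✓; bearing(G→Z) − bearing(G→R) = 115.0° ✓; |GZ| = 9.200 ✓; ∠(GZ, ZM) = 86.00° ✗; |ZM| = 31.70 ✓.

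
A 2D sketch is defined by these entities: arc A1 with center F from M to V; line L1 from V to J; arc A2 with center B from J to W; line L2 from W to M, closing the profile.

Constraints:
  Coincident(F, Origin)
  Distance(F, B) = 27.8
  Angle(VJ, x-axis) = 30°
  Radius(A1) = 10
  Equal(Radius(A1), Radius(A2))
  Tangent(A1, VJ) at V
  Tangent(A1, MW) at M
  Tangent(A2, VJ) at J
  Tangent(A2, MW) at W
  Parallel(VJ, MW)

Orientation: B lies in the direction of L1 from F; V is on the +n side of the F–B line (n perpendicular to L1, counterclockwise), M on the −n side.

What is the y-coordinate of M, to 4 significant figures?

-8.660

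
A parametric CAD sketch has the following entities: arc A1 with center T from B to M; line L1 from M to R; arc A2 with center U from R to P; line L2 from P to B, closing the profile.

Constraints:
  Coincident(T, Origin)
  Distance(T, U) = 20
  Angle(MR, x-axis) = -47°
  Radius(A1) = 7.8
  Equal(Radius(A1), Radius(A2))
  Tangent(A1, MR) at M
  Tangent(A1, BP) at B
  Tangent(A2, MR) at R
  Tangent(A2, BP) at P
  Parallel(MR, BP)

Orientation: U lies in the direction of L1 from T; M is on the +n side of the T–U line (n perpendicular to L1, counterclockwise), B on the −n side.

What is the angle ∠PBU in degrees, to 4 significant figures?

21.31°

The slot axis is L1's direction at -47.0°, so u = (cos -47.0°, sin -47.0°) = (0.6820, -0.7314) and n = (−sin -47.0°, cos -47.0°) = (0.7314, 0.6820). T is at the origin and U lies 20.0 along u from T, so U = 20.0·u = (13.64, -14.63). Tangency of A1 to both parallel lines with radius 7.8 puts M and B at T ± 7.8·n: M = (5.705, 5.320), B = (-5.705, -5.320). Equal radii place R and P the same way about U: R = U + 7.8·n = (19.34, -9.307), P = U − 7.8·n = (7.935, -19.95). Then cos ∠PBU = BP·BU / (|BP||BU|), giving 21.31°.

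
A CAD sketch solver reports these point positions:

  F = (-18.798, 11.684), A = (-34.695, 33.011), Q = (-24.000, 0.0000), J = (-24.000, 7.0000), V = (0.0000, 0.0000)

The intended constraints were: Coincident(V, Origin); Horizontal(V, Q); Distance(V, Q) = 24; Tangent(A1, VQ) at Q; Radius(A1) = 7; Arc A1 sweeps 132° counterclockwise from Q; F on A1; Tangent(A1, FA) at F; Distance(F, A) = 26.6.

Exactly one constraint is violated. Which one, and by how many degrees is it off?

Tangent(A1, FA) at F — off by 5.30°.

V = (0.00, 0.00) ✓; V.y = 0.00, Q.y = 0.00 ✓; |VQ| = 24.00 ✓; ∠(JQ, QV) = 90.00° ✓; |JQ| = 7.000 ✓; bearing(J→F) − bearing(J→Q) = 132.0° ✓; |JF| = 7.000 ✓; ∠(JF, FA) = 95.30° ✗; |FA| = 26.60 ✓.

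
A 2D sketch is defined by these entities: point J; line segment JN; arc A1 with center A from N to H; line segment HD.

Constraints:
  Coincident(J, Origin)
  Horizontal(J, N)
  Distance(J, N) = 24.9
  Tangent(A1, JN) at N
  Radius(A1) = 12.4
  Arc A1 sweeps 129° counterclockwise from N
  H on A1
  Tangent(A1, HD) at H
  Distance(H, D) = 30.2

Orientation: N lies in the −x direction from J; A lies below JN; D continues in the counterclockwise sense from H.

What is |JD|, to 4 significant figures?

46.35

J is at the origin; JN is horizontal with |JN| = 24.9 and N on the −x side, so N = (-24.90, 0.000). The tangent condition forces AN to be normal to JN, so A = N + (0, -12.4) = (-24.90, -12.40). On A1, N sits at bearing 90° from A; a 129° counterclockwise sweep puts H at bearing 219°, so H = A + 12.4·(cos 219°, sin 219°) = (-34.54, -20.20). Since A1 is tangent to HD there, AH ⟂ HD, so HD runs along (−sin 219°, cos 219°); with |HD| = 30.2, D = (-15.53, -43.67). Then |JD| = |D − J| = 46.35.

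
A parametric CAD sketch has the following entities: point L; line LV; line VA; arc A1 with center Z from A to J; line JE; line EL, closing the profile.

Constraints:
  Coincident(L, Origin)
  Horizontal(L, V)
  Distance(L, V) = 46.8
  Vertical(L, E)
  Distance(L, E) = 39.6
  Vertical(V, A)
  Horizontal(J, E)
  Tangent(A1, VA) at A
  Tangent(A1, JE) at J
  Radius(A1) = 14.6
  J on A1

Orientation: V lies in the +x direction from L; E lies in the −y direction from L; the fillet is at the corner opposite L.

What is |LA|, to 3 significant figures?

53.1

The virtual corner opposite L is at (46.8, -39.6). The tangent condition forces ZA to be normal to VA and tangency of A1 to JE means the radius ZJ is perpendicular to JE, with radius 14.6, so the center Z sits 14.6 in from both sides at Z = (32.2, -25.0). That places the tangent points at A = (46.8, -25.0) on VA and J = (32.2, -39.6) on JE. Then |LA| = |A − L| = 53.1.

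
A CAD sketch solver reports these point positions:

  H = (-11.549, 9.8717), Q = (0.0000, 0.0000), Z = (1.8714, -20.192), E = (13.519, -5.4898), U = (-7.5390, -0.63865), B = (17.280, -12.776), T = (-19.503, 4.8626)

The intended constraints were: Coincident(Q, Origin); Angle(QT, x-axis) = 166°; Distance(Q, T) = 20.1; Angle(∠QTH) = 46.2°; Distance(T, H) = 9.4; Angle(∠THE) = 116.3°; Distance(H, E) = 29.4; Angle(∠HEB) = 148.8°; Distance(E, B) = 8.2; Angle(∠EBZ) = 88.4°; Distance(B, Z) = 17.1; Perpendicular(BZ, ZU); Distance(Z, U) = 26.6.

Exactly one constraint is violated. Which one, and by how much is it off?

Distance(Z, U) = 26.6 — off by 4.90.

Q = (0.00, 0.00) ✓; QT at 166.0° ✓; |QT| = 20.10 ✓; ∠QTH = 46.20° ✓; |TH| = 9.400 ✓; ∠THE = 116.3° ✓; |HE| = 29.40 ✓; ∠HEB = 148.8° ✓; |EB| = 8.200 ✓; ∠EBZ = 88.40° ✓; |BZ| = 17.10 ✓; ∠(BZ, ZU) = 90.00° ✓; |ZU| = 21.70 ✗.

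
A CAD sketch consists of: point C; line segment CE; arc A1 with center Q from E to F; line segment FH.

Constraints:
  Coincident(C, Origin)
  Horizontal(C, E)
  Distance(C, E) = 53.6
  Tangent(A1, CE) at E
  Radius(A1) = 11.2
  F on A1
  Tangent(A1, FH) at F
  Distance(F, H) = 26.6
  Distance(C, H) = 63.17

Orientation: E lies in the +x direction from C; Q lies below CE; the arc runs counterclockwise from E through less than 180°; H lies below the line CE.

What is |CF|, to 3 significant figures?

44.9

C is at the origin; CE is horizontal with |CE| = 53.6 and E on the +x side, so E = (53.6, 0.00). The tangent condition forces QE to be normal to CE, so Q = E + (0, -11.2) = (53.6, -11.2). Since QF ⟂ FH (tangency), |QH| = √(11.2² + 26.6²) = 28.9 regardless of where F sits on A1. So H lies on both circle(C, 63.17) and circle(Q, 28.9); the below-CE intersection is H = (49.1, -39.7). F is the foot of the tangent from H: F = (42.7, -13.9).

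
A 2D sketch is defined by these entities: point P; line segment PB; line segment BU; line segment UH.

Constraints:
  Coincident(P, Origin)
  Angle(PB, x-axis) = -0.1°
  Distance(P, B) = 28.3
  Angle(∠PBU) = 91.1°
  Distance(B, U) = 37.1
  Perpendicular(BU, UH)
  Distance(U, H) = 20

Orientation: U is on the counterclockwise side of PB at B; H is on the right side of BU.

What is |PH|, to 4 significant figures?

61.23

∠PBU = 91.1°, so BU runs at -0.1° + (180° − 91.1°) = 88.80° from the x-axis; with |BU| = 37.1, U = B + 37.1·(cos 88.80°, sin 88.80°) = (29.08, 37.04). BU is perpendicular to UH; with |UH| = 20.0 on the right of BU, H = U + 20.0·(0.9998, -0.02094) = (49.07, 36.62). Then |PH| = |H − P| = 61.23.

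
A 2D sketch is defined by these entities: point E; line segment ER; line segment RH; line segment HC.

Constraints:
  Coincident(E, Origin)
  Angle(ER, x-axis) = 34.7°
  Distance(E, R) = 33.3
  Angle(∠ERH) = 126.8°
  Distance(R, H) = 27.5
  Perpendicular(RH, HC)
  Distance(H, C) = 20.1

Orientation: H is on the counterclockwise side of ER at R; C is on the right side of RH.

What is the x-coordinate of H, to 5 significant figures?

28.385

E is at the origin; ER runs at 34.7° with length 33.3, so R = 33.3·(cos 34.7°, sin 34.7°) = (27.377, 18.957). ∠ERH = 126.8°, so RH runs at 34.7° + (180° − 126.8°) = 87.900° from the x-axis; with |RH| = 27.5, H = R + 27.5·(cos 87.900°, sin 87.900°) = (28.385, 46.439). So H.x = 28.385.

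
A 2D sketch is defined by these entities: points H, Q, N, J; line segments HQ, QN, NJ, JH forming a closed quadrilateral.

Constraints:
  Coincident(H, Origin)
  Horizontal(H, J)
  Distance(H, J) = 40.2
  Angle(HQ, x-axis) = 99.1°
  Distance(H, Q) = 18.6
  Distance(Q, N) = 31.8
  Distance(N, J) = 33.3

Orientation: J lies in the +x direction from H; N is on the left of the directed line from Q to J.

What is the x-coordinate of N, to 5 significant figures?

26.511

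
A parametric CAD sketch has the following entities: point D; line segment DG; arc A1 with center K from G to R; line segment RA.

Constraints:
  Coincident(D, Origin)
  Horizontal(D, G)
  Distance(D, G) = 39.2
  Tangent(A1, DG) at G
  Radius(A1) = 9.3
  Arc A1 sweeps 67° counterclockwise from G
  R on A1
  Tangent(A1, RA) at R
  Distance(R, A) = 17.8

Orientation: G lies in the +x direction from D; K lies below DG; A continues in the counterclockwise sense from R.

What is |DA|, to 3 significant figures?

32.4

On A1, G sits at bearing 90° from K; a 67° counterclockwise sweep puts R at bearing 157°, so R = K + 9.3·(cos 157°, sin 157°) = (30.6, -5.67). Tangency of A1 to RA means the radius KR is perpendicular to RA, so RA runs along (−sin 157°, cos 157°); with |RA| = 17.8, A = (23.7, -22.1). Then |DA| = |A − D| = 32.4.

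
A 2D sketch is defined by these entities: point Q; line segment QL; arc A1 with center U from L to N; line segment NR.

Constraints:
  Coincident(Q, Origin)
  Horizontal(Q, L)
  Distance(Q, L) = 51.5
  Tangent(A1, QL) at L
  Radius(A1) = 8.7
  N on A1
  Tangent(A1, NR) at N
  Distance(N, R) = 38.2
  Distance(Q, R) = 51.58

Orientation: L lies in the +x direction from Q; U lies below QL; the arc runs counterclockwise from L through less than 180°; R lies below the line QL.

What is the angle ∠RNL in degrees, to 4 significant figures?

144.9°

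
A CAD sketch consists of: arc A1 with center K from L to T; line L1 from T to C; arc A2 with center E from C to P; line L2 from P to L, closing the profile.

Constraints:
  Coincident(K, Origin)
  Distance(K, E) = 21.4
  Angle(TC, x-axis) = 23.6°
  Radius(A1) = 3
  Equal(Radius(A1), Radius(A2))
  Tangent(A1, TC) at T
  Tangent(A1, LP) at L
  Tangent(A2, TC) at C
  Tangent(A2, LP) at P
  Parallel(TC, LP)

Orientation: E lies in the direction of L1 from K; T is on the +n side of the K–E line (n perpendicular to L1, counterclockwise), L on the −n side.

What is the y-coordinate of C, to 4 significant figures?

11.32

The slot axis is L1's direction at 23.6°, so u = (cos 23.6°, sin 23.6°) = (0.9164, 0.4003) and n = (−sin 23.6°, cos 23.6°) = (-0.4003, 0.9164). K is at the origin and E lies 21.4 along u from K, so E = 21.4·u = (19.61, 8.567). Tangency of A1 to both parallel lines with radius 3.0 puts T and L at K ± 3.0·n: T = (-1.201, 2.749), L = (1.201, -2.749). Equal radii place C and P the same way about E: C = E + 3.0·n = (18.41, 11.32), P = E − 3.0·n = (20.81, 5.818). So C.y = 11.32.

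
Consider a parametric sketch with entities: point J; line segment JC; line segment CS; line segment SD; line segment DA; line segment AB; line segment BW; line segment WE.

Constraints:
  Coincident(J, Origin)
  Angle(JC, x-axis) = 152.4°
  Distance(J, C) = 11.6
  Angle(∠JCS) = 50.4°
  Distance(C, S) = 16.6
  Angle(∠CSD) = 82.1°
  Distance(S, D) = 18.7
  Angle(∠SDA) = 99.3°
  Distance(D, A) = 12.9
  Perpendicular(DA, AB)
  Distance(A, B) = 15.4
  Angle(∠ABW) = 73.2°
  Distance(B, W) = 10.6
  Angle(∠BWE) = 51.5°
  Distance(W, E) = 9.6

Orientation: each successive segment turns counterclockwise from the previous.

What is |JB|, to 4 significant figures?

8.617

∠SDA = 99.3° gives DA at 100.6° from the x-axis; with |DA| = 12.9, A = (8.382, 8.182). DA ⟂ AB, so AB runs at -169.4°; with |AB| = 15.4, B = (-6.755, 5.349). Then |JB| = |B − J| = 8.617.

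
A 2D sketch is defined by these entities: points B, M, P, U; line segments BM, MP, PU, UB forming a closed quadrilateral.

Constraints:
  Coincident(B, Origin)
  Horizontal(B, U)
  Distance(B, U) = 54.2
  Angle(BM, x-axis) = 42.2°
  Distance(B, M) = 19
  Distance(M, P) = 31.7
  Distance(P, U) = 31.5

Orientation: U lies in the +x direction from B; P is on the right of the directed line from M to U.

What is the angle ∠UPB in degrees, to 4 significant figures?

118.5°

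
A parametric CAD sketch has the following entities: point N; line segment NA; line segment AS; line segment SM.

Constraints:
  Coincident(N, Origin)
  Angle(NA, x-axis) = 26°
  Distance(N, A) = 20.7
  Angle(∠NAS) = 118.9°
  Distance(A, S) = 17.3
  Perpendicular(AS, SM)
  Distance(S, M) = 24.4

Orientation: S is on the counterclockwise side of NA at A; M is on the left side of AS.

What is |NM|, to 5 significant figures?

28.016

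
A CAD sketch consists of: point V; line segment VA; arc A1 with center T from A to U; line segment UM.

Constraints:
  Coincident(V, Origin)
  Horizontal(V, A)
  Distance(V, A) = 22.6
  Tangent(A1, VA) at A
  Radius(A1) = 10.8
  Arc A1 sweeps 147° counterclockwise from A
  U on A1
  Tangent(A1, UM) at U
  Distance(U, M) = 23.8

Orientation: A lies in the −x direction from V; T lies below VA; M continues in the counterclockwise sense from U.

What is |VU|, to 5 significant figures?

34.721

V is at the origin; VA is horizontal with |VA| = 22.6 and A on the −x side, so A = (-22.600, 0.0000). Tangency of A1 to VA means the radius TA is perpendicular to VA, so T = A + (0, -10.8) = (-22.600, -10.800). On A1, A sits at bearing 90° from T; a 147° counterclockwise sweep puts U at bearing 237°, so U = T + 10.8·(cos 237°, sin 237°) = (-28.482, -19.858). Then |VU| = |U − V| = 34.721.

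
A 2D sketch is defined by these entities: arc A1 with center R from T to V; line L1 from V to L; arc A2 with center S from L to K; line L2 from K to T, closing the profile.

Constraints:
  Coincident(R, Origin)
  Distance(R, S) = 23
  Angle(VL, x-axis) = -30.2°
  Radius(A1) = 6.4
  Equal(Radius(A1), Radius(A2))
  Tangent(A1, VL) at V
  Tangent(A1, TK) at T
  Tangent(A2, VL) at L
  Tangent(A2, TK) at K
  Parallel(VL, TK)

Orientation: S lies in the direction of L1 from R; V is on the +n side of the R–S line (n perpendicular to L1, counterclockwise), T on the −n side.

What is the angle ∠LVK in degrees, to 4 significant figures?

29.10°

The slot axis is L1's direction at -30.2°, so u = (cos -30.2°, sin -30.2°) = (0.8643, -0.5030) and n = (−sin -30.2°, cos -30.2°) = (0.5030, 0.8643). R is at the origin and S lies 23.0 along u from R, so S = 23.0·u = (19.88, -11.57). Tangency of A1 to both parallel lines with radius 6.4 puts V and T at R ± 6.4·n: V = (3.219, 5.531), T = (-3.219, -5.531). Equal radii place L and K the same way about S: L = S + 6.4·n = (23.10, -6.038), K = S − 6.4·n = (16.66, -17.10). Then cos ∠LVK = VL·VK / (|VL||VK|), giving 29.10°.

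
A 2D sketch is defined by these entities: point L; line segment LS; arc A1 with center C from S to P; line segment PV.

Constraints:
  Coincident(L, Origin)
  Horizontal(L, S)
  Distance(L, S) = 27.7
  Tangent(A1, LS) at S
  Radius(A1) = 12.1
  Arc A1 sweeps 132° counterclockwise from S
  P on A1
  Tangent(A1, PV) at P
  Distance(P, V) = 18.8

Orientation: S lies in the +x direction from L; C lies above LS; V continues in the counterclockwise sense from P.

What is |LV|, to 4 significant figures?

41.82

L is at the origin; L and S share the same y with |LS| = 27.7 and S on the +x side, so S = (27.70, 0.000). The tangent condition forces CS to be normal to LS, so C = S + (0, 12.1) = (27.70, 12.10). On A1, S sits at bearing -90° from C; a 132° counterclockwise sweep puts P at bearing 42°, so P = C + 12.1·(cos 42°, sin 42°) = (36.69, 20.20). A1 meets PV tangentially, so CP is at right angles to PV, so PV runs along (−sin 42°, cos 42°); with |PV| = 18.8, V = (24.11, 34.17). Then |LV| = |V − L| = 41.82.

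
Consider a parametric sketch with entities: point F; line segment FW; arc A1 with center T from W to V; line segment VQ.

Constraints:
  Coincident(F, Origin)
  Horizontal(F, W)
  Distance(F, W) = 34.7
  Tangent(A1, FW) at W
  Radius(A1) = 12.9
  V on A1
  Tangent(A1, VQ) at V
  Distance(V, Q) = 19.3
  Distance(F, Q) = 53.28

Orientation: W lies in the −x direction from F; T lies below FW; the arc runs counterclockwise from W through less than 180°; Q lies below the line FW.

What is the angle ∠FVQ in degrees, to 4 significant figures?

89.24°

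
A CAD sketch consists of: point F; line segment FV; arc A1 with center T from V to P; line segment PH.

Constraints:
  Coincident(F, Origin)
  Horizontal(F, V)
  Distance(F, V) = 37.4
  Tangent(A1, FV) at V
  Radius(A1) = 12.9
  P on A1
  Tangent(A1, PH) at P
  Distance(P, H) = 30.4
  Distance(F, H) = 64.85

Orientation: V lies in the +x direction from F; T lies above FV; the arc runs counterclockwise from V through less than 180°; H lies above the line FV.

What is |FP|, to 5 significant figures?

52.197

F is at the origin; F and V share the same y with |FV| = 37.4 and V on the +x side, so V = (37.400, 0.0000). Since A1 is tangent to FV there, TV ⟂ FV, so T = V + (0, 12.9) = (37.400, 12.900). Since TP ⟂ PH (tangency), |TH| = √(12.9² + 30.4²) = 33.024 regardless of where P sits on A1. So H lies on both circle(F, 64.85) and circle(T, 33.024); the above-FV intersection is H = (47.247, 44.422). P is the foot of the tangent from H: P = (50.237, 14.169).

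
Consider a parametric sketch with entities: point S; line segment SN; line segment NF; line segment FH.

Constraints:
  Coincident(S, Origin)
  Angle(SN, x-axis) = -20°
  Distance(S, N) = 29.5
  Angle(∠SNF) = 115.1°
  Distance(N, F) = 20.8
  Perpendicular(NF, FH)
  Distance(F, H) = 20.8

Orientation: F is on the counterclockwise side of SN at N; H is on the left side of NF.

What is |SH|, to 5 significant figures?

33.835

∠SNF = 115.1°, so NF runs at -20.0° + (180° − 115.1°) = 44.900° from the x-axis; with |NF| = 20.8, F = N + 20.8·(cos 44.900°, sin 44.900°) = (42.454, 4.5925). NF ⟂ FH; with |FH| = 20.8 on the left of NF, H = F + 20.8·(-0.70587, 0.70834) = (27.772, 19.326). Then |SH| = |H − S| = 33.835.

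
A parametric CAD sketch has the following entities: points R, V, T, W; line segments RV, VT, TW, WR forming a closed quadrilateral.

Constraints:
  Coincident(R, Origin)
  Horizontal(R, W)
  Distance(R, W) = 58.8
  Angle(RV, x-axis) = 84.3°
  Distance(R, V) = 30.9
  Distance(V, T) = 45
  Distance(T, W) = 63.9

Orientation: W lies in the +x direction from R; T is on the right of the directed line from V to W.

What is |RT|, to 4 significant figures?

14.22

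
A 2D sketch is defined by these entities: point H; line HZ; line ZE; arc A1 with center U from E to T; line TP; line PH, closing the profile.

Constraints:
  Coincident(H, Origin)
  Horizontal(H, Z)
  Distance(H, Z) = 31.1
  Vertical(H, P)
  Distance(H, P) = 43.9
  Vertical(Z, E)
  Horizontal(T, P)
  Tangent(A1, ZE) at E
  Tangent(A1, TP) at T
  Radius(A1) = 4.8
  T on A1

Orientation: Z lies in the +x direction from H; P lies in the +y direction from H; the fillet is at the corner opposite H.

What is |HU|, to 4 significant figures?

47.12

H is at the origin; HZ is horizontal with |HZ| = 31.1 and Z on the +x side, so Z = (31.10, 0.000). HP is vertical with |HP| = 43.9 and P on the +y side, so P = (0.000, 43.90). The virtual corner opposite H is at (31.10, 43.90). A1 meets ZE tangentially, so UE is at right angles to ZE and A1 meets TP tangentially, so UT is at right angles to TP, with radius 4.8, so the center U sits 4.8 in from both sides at U = (26.30, 39.10). Then |HU| = |U − H| = 47.12.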